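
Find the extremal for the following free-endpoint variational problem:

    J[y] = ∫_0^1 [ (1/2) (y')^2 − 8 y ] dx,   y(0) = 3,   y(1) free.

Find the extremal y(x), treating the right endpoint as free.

The Lagrangian L = (1/2) (y')^2 − 8 y gives
    ∂L/∂y = −8,   ∂L/∂y' = y'.
Euler-Lagrange: d/dx(y') − (−8) = 0, i.e. y'' + 8 = 0, so
    y(x) = −(8/2) x^2 + C1 x + C2.
Fixed left endpoint y(0) = 3 ⇒ C2 = 3.
The right endpoint x = 1 is free, so the natural (transversality) condition is ∂L/∂y' |_{x=1} = 0, i.e. y'(1) = 0.
Compute y'(x) = −8 x + C1, so y'(1) = −8 + C1 = 0 ⇒ C1 = 8.
Therefore the extremal is
    y(x) = −4 x^2 + 8 x + 3.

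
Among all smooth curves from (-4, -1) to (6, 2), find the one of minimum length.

Arc-length functional: J[y] = ∫ sqrt(1 + (y')^2) dx.
Lagrangian L = sqrt(1 + (y')^2) has no explicit y dependence, so ∂L/∂y = 0 and the Euler-Lagrange equation gives
    d/dx( y' / sqrt(1 + (y')^2) ) = 0  ⇒  y' / sqrt(1 + (y')^2) = const.
Hence y' is constant, so y(x) is affine.
Fitting the endpoints (-4, -1) and (6, 2):
    slope m = (2 − (-1)) / (6 − (-4)) = 3/10,
    intercept c = (-1) − m·(-4) = 1/5.
Extremal: y(x) = (3/10) x + 1/5.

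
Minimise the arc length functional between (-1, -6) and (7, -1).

Arc-length functional: J[y] = ∫ sqrt(1 + (y')^2) dx.
Lagrangian L = sqrt(1 + (y')^2) has no explicit y dependence, so ∂L/∂y = 0 and the Euler-Lagrange equation gives
    d/dx( y' / sqrt(1 + (y')^2) ) = 0  ⇒  y' / sqrt(1 + (y')^2) = const.
Hence y' is constant, so y(x) is affine.
Fitting the endpoints (-1, -6) and (7, -1):
    slope m = ((-1) − (-6)) / (7 − (-1)) = 5/8,
    intercept c = (-6) − m·(-1) = -43/8.
Extremal: y(x) = (5/8) x - 43/8.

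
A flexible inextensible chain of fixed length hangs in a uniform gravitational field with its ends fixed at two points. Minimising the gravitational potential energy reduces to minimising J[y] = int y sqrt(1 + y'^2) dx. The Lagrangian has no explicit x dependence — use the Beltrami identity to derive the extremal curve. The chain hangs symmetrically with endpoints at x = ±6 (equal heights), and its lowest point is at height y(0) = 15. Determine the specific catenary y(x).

The Lagrangian L(y, y') = y sqrt(1 + y'^2) has no explicit x dependence, so the Beltrami identity applies:
    L − y' ∂L/∂y' = C.
Compute ∂L/∂y' = y · y' / sqrt(1 + y'^2). Then
    L − y' ∂L/∂y'
    = y sqrt(1 + y'^2) − y · y'^2 / sqrt(1 + y'^2)
    = y (1 + y'^2 − y'^2) / sqrt(1 + y'^2)
    = y / sqrt(1 + y'^2) = C.
Squaring gives y^2 = C^2 (1 + y'^2), i.e.
    y'^2 = y^2 / C^2 − 1.
Separating variables,
    dy / sqrt(y^2 − C^2) = dx / C,
and integrating gives arccosh(y / C) = (x − a)/C, so
    y(x) = C cosh((x − a)/C),
the catenary. The constants C and a are fixed by the two endpoint conditions (and, for the hanging-chain problem, the length constraint selects C).
Now fit the given data. The endpoints x = ±6 are symmetric at equal height, so the catenary is even about its minimum: a = 0 and y(x) = C cosh(x/C). The lowest point is y(0) = C cosh(0) = C, and we are told y(0) = 15, so C = 15. Therefore
    y(x) = 15 cosh(x/15),
and at the endpoints
    y(±6) = 15 cosh(6/15).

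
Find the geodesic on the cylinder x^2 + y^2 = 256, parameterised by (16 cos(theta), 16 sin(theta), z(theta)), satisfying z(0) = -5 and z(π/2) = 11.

Parameterise the cylinder of radius R = 16 as
    r(θ) = (16 cos θ, 16 sin θ, z(θ)).
The arc-length element is
    ds = sqrt(256 + (dz/dθ)^2) dθ,
so the Lagrangian is L = sqrt(256 + z'^2).
L depends on z' only, not on z or θ, so ∂L/∂z = 0 and
    ∂L/∂z' = z' / sqrt(256 + z'^2).
The Euler-Lagrange equation gives
    d/dθ( z' / sqrt(256 + z'^2) ) = 0,
so z' is constant. Integrating once:
    z(θ) = a θ + b,
a helix on the cylinder (a straight line when the cylinder is unrolled). The constants a, b are determined by the endpoint conditions.
With endpoint conditions z(0) = -5 and z(π/2) = 11: from z(0) = b we get b = -5, and a·π/2 + -5 = 11 gives a = 32/π, so
    z(θ) = (32/π) θ − 5.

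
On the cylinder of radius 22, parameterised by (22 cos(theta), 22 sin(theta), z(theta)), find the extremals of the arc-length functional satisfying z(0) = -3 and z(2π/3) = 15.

Parameterise the cylinder of radius R = 22 as
    r(θ) = (22 cos θ, 22 sin θ, z(θ)).
The arc-length element is
    ds = sqrt(484 + (dz/dθ)^2) dθ,
so the Lagrangian is L = sqrt(484 + z'^2).
L depends on z' only, not on z or θ, so ∂L/∂z = 0 and
    ∂L/∂z' = z' / sqrt(484 + z'^2).
The Euler-Lagrange equation gives
    d/dθ( z' / sqrt(484 + z'^2) ) = 0,
so z' is constant. Integrating once:
    z(θ) = a θ + b,
a helix on the cylinder (a straight line when the cylinder is unrolled). The constants a, b are determined by the endpoint conditions.
With endpoint conditions z(0) = -3 and z(2π/3) = 15: from z(0) = b we get b = -3, and a·2π/3 + -3 = 15 gives a = 27/π, so
    z(θ) = (27/π) θ − 3.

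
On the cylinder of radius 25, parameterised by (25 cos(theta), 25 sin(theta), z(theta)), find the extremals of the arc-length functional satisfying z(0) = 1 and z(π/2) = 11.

Parameterise the cylinder of radius R = 25 as
    r(θ) = (25 cos θ, 25 sin θ, z(θ)).
The arc-length element is
    ds = sqrt(625 + (dz/dθ)^2) dθ,
so the Lagrangian is L = sqrt(625 + z'^2).
L depends on z' only, not on z or θ, so ∂L/∂z = 0 and
    ∂L/∂z' = z' / sqrt(625 + z'^2).
The Euler-Lagrange equation gives
    d/dθ( z' / sqrt(625 + z'^2) ) = 0,
so z' is constant. Integrating once:
    z(θ) = a θ + b,
a helix on the cylinder (a straight line when the cylinder is unrolled). The constants a, b are determined by the endpoint conditions.
With endpoint conditions z(0) = 1 and z(π/2) = 11: from z(0) = b we get b = 1, and a·π/2 + 1 = 11 gives a = 20/π, so
    z(θ) = (20/π) θ + 1.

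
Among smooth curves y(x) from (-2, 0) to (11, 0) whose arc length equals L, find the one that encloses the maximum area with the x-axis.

Set up the augmented Lagrangian using a multiplier λ for the length constraint:
    F(y, y') = y − λ sqrt(1 + y'^2).
F has no explicit x dependence, so the Beltrami identity yields a first integral
    F − y' ∂F/∂y' = C.
Compute ∂F/∂y' = −λ y' / sqrt(1 + y'^2). Then
    y − λ sqrt(1 + y'^2) + λ y'^2 / sqrt(1 + y'^2) = C
    ⇒  y − λ / sqrt(1 + y'^2) = C.
Solving for y' and integrating gives
    (x − a)^2 + (y − b)^2 = λ^2,
a circular arc of radius λ. The constants a, b are determined by the endpoint conditions y(-2) = y(11) = 0, and λ is fixed implicitly by the length constraint
    ∫_{-2}^{11} sqrt(1 + y'^2) dx = L.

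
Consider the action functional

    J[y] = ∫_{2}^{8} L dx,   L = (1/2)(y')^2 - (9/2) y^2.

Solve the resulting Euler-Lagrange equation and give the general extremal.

The Lagrangian is L = (1/2)(y')^2 - (9/2) y^2.
∂L/∂y = -9y.
∂L/∂y' = y'.
The Euler-Lagrange equation d/dx(∂L/∂y') − ∂L/∂y = 0 becomes:
    y'' + 9 y = 0
General solution: y(x) = A sin(3x) + B cos(3x), where A and B are arbitrary constants fixed by the endpoint conditions.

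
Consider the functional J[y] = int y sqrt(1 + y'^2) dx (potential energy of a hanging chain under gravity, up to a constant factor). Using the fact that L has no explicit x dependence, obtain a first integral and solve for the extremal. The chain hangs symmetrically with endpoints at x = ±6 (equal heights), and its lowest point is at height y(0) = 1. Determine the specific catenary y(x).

The Lagrangian L(y, y') = y sqrt(1 + y'^2) has no explicit x dependence, so the Beltrami identity applies:
    L − y' ∂L/∂y' = C.
Compute ∂L/∂y' = y · y' / sqrt(1 + y'^2). Then
    L − y' ∂L/∂y'
    = y sqrt(1 + y'^2) − y · y'^2 / sqrt(1 + y'^2)
    = y (1 + y'^2 − y'^2) / sqrt(1 + y'^2)
    = y / sqrt(1 + y'^2) = C.
Squaring gives y^2 = C^2 (1 + y'^2), i.e.
    y'^2 = y^2 / C^2 − 1.
Separating variables,
    dy / sqrt(y^2 − C^2) = dx / C,
and integrating gives arccosh(y / C) = (x − a)/C, so
    y(x) = C cosh((x − a)/C),
the catenary. The constants C and a are fixed by the two endpoint conditions (and, for the hanging-chain problem, the length constraint selects C).
Now fit the given data. The endpoints x = ±6 are symmetric at equal height, so the catenary is even about its minimum: a = 0 and y(x) = C cosh(x/C). The lowest point is y(0) = C cosh(0) = C, and we are told y(0) = 1, so C = 1. Therefore
    y(x) = cosh(x),
and at the endpoints
    y(±6) = cosh(6).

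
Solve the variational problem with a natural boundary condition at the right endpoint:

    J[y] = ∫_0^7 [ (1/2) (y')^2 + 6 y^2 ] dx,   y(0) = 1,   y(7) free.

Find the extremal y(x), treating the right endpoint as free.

The Lagrangian L = (1/2) (y')^2 + 6 y^2 gives
    ∂L/∂y = 12 y,   ∂L/∂y' = y'.
Euler-Lagrange: y'' − 12 y = 0.
With k = sqrt(12), the general solution is
    y(x) = A cosh(sqrt(12) x) + B sinh(sqrt(12) x).
Fixed left endpoint y(0) = 1 ⇒ A = 1.
The right endpoint x = 7 is free, so the natural (transversality) condition is ∂L/∂y' |_{x=7} = 0, i.e. y'(7) = 0.
Compute y'(x) = A k sinh(k x) + B k cosh(k x), so
    y'(7) = A k sinh(k·7) + B k cosh(k·7) = 0
    ⇒ B = −A tanh(k·7) = − tanh(sqrt(12)·7).
Therefore the extremal is
    y(x) = cosh(sqrt(12) x) − tanh(sqrt(12)·7) sinh(sqrt(12) x).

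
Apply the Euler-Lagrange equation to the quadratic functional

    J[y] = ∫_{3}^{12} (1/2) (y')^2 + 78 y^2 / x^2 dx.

The Lagrangian is L = (1/2) (y')^2 + 78 y^2 / x^2.
Compute ∂L/∂y = 156y/x^2, ∂L/∂y' = y'.
The Euler-Lagrange equation d/dx(∂L/∂y') − ∂L/∂y = 0 reduces to
    y'' − 156/x^2 · y = 0  (x > 0).
Its general solution is
    y(x) = A x^13 + B x^(-12),
with A, B fixed by the endpoint conditions.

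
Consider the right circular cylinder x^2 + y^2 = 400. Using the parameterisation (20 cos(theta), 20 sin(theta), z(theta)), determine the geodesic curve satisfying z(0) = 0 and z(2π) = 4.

Parameterise the cylinder of radius R = 20 as
    r(θ) = (20 cos θ, 20 sin θ, z(θ)).
The arc-length element is
    ds = sqrt(400 + (dz/dθ)^2) dθ,
so the Lagrangian is L = sqrt(400 + z'^2).
L depends on z' only, not on z or θ, so ∂L/∂z = 0 and
    ∂L/∂z' = z' / sqrt(400 + z'^2).
The Euler-Lagrange equation gives
    d/dθ( z' / sqrt(400 + z'^2) ) = 0,
so z' is constant. Integrating once:
    z(θ) = a θ + b,
a helix on the cylinder (a straight line when the cylinder is unrolled). The constants a, b are determined by the endpoint conditions.
With endpoint conditions z(0) = 0 and z(2π) = 4: from z(0) = b we get b = 0, and a·2π + 0 = 4 gives a = 2/π, so
    z(θ) = (2/π) θ.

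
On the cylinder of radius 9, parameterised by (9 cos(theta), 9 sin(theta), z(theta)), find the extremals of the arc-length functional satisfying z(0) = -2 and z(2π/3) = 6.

Parameterise the cylinder of radius R = 9 as
    r(θ) = (9 cos θ, 9 sin θ, z(θ)).
The arc-length element is
    ds = sqrt(81 + (dz/dθ)^2) dθ,
so the Lagrangian is L = sqrt(81 + z'^2).
L depends on z' only, not on z or θ, so ∂L/∂z = 0 and
    ∂L/∂z' = z' / sqrt(81 + z'^2).
The Euler-Lagrange equation gives
    d/dθ( z' / sqrt(81 + z'^2) ) = 0,
so z' is constant. Integrating once:
    z(θ) = a θ + b,
a helix on the cylinder (a straight line when the cylinder is unrolled). The constants a, b are determined by the endpoint conditions.
With endpoint conditions z(0) = -2 and z(2π/3) = 6: from z(0) = b we get b = -2, and a·2π/3 + -2 = 6 gives a = 12/π, so
    z(θ) = (12/π) θ − 2.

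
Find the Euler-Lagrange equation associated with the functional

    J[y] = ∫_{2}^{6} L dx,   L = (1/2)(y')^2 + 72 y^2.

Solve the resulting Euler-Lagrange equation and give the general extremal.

The Lagrangian is L = (1/2)(y')^2 + 72 y^2.
∂L/∂y = 144y.
∂L/∂y' = y'.
The Euler-Lagrange equation d/dx(∂L/∂y') − ∂L/∂y = 0 becomes:
    y'' - 144 y = 0
General solution: y(x) = A e^(12x) + B e^(-12x), where A and B are arbitrary constants fixed by the endpoint conditions.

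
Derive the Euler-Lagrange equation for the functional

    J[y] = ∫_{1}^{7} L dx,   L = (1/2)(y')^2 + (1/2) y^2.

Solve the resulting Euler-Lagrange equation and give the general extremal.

The Lagrangian is L = (1/2)(y')^2 + (1/2) y^2.
∂L/∂y = y.
∂L/∂y' = y'.
The Euler-Lagrange equation d/dx(∂L/∂y') − ∂L/∂y = 0 becomes:
    y'' - y = 0
General solution: y(x) = A e^x + B e^(-x), where A and B are arbitrary constants fixed by the endpoint conditions.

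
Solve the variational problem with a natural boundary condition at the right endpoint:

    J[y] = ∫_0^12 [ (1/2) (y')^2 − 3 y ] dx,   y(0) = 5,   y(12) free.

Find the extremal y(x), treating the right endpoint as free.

The Lagrangian L = (1/2) (y')^2 − 3 y gives
    ∂L/∂y = −3,   ∂L/∂y' = y'.
Euler-Lagrange: d/dx(y') − (−3) = 0, i.e. y'' + 3 = 0, so
    y(x) = −(3/2) x^2 + C1 x + C2.
Fixed left endpoint y(0) = 5 ⇒ C2 = 5.
The right endpoint x = 12 is free, so the natural (transversality) condition is ∂L/∂y' |_{x=12} = 0, i.e. y'(12) = 0.
Compute y'(x) = −3 x + C1, so y'(12) = −36 + C1 = 0 ⇒ C1 = 36.
Therefore the extremal is
    y(x) = −(3/2) x^2 + 36 x + 5.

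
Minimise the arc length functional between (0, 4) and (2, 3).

Arc-length functional: J[y] = ∫ sqrt(1 + (y')^2) dx.
Lagrangian L = sqrt(1 + (y')^2) has no explicit y dependence, so ∂L/∂y = 0 and the Euler-Lagrange equation gives
    d/dx( y' / sqrt(1 + (y')^2) ) = 0  ⇒  y' / sqrt(1 + (y')^2) = const.
Hence y' is constant, so y(x) is affine.
Fitting the endpoints (0, 4) and (2, 3):
    slope m = (3 − 4) / (2 − 0) = -1/2,
    intercept c = 4 − m·0 = 4.
Extremal: y(x) = (-1/2) x + 4.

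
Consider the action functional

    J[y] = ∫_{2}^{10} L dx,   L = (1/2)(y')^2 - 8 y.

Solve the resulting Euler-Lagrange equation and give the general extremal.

The Lagrangian is L = (1/2)(y')^2 - 8 y.
∂L/∂y = -8.
∂L/∂y' = y'.
The Euler-Lagrange equation d/dx(∂L/∂y') − ∂L/∂y = 0 becomes:
    y'' + 8 = 0
General solution: y(x) = -4 x^2 + A x + B, where A and B are arbitrary constants fixed by the endpoint conditions.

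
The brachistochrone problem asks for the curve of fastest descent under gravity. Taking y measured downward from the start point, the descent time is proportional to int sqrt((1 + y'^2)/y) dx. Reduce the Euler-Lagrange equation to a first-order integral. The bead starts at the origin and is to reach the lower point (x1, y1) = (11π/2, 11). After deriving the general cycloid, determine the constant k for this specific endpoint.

The Lagrangian L = sqrt((1 + y'^2) / y) has no explicit x dependence, so the Beltrami identity applies:
    L − y' ∂L/∂y' = C.
Compute ∂L/∂y' = y' / sqrt(y (1 + y'^2)).
Substitute:
    sqrt((1 + y'^2)/y) − y'·y' / sqrt(y (1 + y'^2))
    = (1 + y'^2) / sqrt(y (1 + y'^2)) − y'^2 / sqrt(y (1 + y'^2))
    = 1 / sqrt(y (1 + y'^2)) = C.
Squaring and rearranging gives the first integral
    y (1 + y'^2) = 1/C^2 =: k   (constant).
Solving this first-order ODE by the substitution
    y = (k/2)(1 − cos θ)
yields the cycloid parameterisation
    x(θ) = (k/2)(θ − sin θ),   y(θ) = (k/2)(1 − cos θ).
The constant k is fixed by the endpoint condition.
Now fit the given lower endpoint (x1, y1) = (11π/2, 11). At the bottom of the first arch (θ = π), the parametric equations give
    y(π) = (k/2)(1 − cos π) = k,
    x(π) = (k/2)(π − sin π) = kπ/2.
Matching y(π) = 11 gives k = 11, consistent with x(π) = 11π/2. Therefore the specific cycloid is
    x(θ) = (11/2)(θ − sin θ),   y(θ) = (11/2)(1 − cos θ).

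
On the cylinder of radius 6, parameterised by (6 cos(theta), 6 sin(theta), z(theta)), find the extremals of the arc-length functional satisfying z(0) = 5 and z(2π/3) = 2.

Parameterise the cylinder of radius R = 6 as
    r(θ) = (6 cos θ, 6 sin θ, z(θ)).
The arc-length element is
    ds = sqrt(36 + (dz/dθ)^2) dθ,
so the Lagrangian is L = sqrt(36 + z'^2).
L depends on z' only, not on z or θ, so ∂L/∂z = 0 and
    ∂L/∂z' = z' / sqrt(36 + z'^2).
The Euler-Lagrange equation gives
    d/dθ( z' / sqrt(36 + z'^2) ) = 0,
so z' is constant. Integrating once:
    z(θ) = a θ + b,
a helix on the cylinder (a straight line when the cylinder is unrolled). The constants a, b are determined by the endpoint conditions.
With endpoint conditions z(0) = 5 and z(2π/3) = 2: from z(0) = b we get b = 5, and a·2π/3 + 5 = 2 gives a = -9/(2π), so
    z(θ) = (-9/(2π)) θ + 5.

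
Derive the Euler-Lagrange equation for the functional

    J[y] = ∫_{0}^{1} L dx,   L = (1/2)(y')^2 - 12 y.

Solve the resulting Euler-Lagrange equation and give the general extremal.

The Lagrangian is L = (1/2)(y')^2 - 12 y.
∂L/∂y = -12.
∂L/∂y' = y'.
The Euler-Lagrange equation d/dx(∂L/∂y') − ∂L/∂y = 0 becomes:
    y'' + 12 = 0
General solution: y(x) = -6 x^2 + A x + B, where A and B are arbitrary constants fixed by the endpoint conditions.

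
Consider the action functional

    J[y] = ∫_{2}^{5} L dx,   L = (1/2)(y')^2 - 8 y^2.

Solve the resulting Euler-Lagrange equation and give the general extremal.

The Lagrangian is L = (1/2)(y')^2 - 8 y^2.
∂L/∂y = -16y.
∂L/∂y' = y'.
The Euler-Lagrange equation d/dx(∂L/∂y') − ∂L/∂y = 0 becomes:
    y'' + 16 y = 0
General solution: y(x) = A sin(4x) + B cos(4x), where A and B are arbitrary constants fixed by the endpoint conditions.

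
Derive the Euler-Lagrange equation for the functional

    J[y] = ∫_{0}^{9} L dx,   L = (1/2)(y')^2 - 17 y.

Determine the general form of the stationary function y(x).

The Lagrangian is L = (1/2)(y')^2 - 17 y.
∂L/∂y = -17.
∂L/∂y' = y'.
The Euler-Lagrange equation d/dx(∂L/∂y') − ∂L/∂y = 0 becomes:
    y'' + 17 = 0
General solution: y(x) = -(17/2) x^2 + A x + B, where A and B are arbitrary constants fixed by the endpoint conditions.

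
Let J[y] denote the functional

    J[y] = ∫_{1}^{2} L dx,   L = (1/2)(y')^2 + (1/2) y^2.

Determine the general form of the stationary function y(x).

The Lagrangian is L = (1/2)(y')^2 + (1/2) y^2.
∂L/∂y = y.
∂L/∂y' = y'.
The Euler-Lagrange equation d/dx(∂L/∂y') − ∂L/∂y = 0 becomes:
    y'' - y = 0
General solution: y(x) = A e^x + B e^(-x), where A and B are arbitrary constants fixed by the endpoint conditions.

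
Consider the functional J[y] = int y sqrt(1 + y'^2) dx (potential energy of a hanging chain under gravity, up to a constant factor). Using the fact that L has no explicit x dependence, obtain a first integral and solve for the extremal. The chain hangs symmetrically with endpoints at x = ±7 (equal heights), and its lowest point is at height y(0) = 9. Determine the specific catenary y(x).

The Lagrangian L(y, y') = y sqrt(1 + y'^2) has no explicit x dependence, so the Beltrami identity applies:
    L − y' ∂L/∂y' = C.
Compute ∂L/∂y' = y · y' / sqrt(1 + y'^2). Then
    L − y' ∂L/∂y'
    = y sqrt(1 + y'^2) − y · y'^2 / sqrt(1 + y'^2)
    = y (1 + y'^2 − y'^2) / sqrt(1 + y'^2)
    = y / sqrt(1 + y'^2) = C.
Squaring gives y^2 = C^2 (1 + y'^2), i.e.
    y'^2 = y^2 / C^2 − 1.
Separating variables,
    dy / sqrt(y^2 − C^2) = dx / C,
and integrating gives arccosh(y / C) = (x − a)/C, so
    y(x) = C cosh((x − a)/C),
the catenary. The constants C and a are fixed by the two endpoint conditions (and, for the hanging-chain problem, the length constraint selects C).
Now fit the given data. The endpoints x = ±7 are symmetric at equal height, so the catenary is even about its minimum: a = 0 and y(x) = C cosh(x/C). The lowest point is y(0) = C cosh(0) = C, and we are told y(0) = 9, so C = 9. Therefore
    y(x) = 9 cosh(x/9),
and at the endpoints
    y(±7) = 9 cosh(7/9).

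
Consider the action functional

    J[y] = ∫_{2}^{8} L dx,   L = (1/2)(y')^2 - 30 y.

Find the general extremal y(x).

The Lagrangian is L = (1/2)(y')^2 - 30 y.
∂L/∂y = -30.
∂L/∂y' = y'.
The Euler-Lagrange equation d/dx(∂L/∂y') − ∂L/∂y = 0 becomes:
    y'' + 30 = 0
General solution: y(x) = -15 x^2 + A x + B, where A and B are arbitrary constants fixed by the endpoint conditions.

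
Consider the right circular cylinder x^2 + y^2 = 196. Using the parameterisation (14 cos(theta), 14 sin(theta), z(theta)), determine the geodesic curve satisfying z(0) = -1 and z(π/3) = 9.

Parameterise the cylinder of radius R = 14 as
    r(θ) = (14 cos θ, 14 sin θ, z(θ)).
The arc-length element is
    ds = sqrt(196 + (dz/dθ)^2) dθ,
so the Lagrangian is L = sqrt(196 + z'^2).
L depends on z' only, not on z or θ, so ∂L/∂z = 0 and
    ∂L/∂z' = z' / sqrt(196 + z'^2).
The Euler-Lagrange equation gives
    d/dθ( z' / sqrt(196 + z'^2) ) = 0,
so z' is constant. Integrating once:
    z(θ) = a θ + b,
a helix on the cylinder (a straight line when the cylinder is unrolled). The constants a, b are determined by the endpoint conditions.
With endpoint conditions z(0) = -1 and z(π/3) = 9: from z(0) = b we get b = -1, and a·π/3 + -1 = 9 gives a = 30/π, so
    z(θ) = (30/π) θ − 1.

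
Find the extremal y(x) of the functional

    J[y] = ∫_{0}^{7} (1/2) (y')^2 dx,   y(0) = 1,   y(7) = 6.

The Lagrangian is L = (1/2) (y')^2.
Compute ∂L/∂y = 0, ∂L/∂y' = y'.
The Euler-Lagrange equation d/dx(∂L/∂y') − ∂L/∂y = 0 reduces to
    y'' = 0.
Its general solution is
    y(x) = A x + B,
with A, B fixed by the endpoint conditions.
Applying the endpoint conditions y(0) = 1 and y(7) = 6: solve A·0 + B = 1 and A·7 + B = 6. Subtracting gives A(7 − 0) = 6 − 1, so A = 5/7, and B = 1 − A·0 = 1. Therefore
    y(x) = (5/7) x + 1.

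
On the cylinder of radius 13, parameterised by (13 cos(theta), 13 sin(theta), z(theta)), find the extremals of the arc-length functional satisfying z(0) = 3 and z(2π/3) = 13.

Parameterise the cylinder of radius R = 13 as
    r(θ) = (13 cos θ, 13 sin θ, z(θ)).
The arc-length element is
    ds = sqrt(169 + (dz/dθ)^2) dθ,
so the Lagrangian is L = sqrt(169 + z'^2).
L depends on z' only, not on z or θ, so ∂L/∂z = 0 and
    ∂L/∂z' = z' / sqrt(169 + z'^2).
The Euler-Lagrange equation gives
    d/dθ( z' / sqrt(169 + z'^2) ) = 0,
so z' is constant. Integrating once:
    z(θ) = a θ + b,
a helix on the cylinder (a straight line when the cylinder is unrolled). The constants a, b are determined by the endpoint conditions.
With endpoint conditions z(0) = 3 and z(2π/3) = 13: from z(0) = b we get b = 3, and a·2π/3 + 3 = 13 gives a = 15/π, so
    z(θ) = (15/π) θ + 3.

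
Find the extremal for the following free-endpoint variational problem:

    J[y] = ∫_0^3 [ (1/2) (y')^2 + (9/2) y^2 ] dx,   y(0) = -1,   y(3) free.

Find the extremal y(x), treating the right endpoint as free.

The Lagrangian L = (1/2) (y')^2 + (9/2) y^2 gives
    ∂L/∂y = 9 y,   ∂L/∂y' = y'.
Euler-Lagrange: y'' − 9 y = 0.
With k = 3, the general solution is
    y(x) = A cosh(3 x) + B sinh(3 x).
Fixed left endpoint y(0) = -1 ⇒ A = -1.
The right endpoint x = 3 is free, so the natural (transversality) condition is ∂L/∂y' |_{x=3} = 0, i.e. y'(3) = 0.
Compute y'(x) = A k sinh(k x) + B k cosh(k x), so
    y'(3) = A k sinh(k·3) + B k cosh(k·3) = 0
    ⇒ B = −A tanh(k·3) = tanh(3·3).
Therefore the extremal is
    y(x) = −cosh(3 x) + tanh(3·3) sinh(3 x).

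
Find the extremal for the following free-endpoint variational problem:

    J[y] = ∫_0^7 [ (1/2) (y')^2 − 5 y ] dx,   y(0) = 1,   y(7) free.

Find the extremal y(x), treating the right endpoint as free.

The Lagrangian L = (1/2) (y')^2 − 5 y gives
    ∂L/∂y = −5,   ∂L/∂y' = y'.
Euler-Lagrange: d/dx(y') − (−5) = 0, i.e. y'' + 5 = 0, so
    y(x) = −(5/2) x^2 + C1 x + C2.
Fixed left endpoint y(0) = 1 ⇒ C2 = 1.
The right endpoint x = 7 is free, so the natural (transversality) condition is ∂L/∂y' |_{x=7} = 0, i.e. y'(7) = 0.
Compute y'(x) = −5 x + C1, so y'(7) = −35 + C1 = 0 ⇒ C1 = 35.
Therefore the extremal is
    y(x) = −(5/2) x^2 + 35 x + 1.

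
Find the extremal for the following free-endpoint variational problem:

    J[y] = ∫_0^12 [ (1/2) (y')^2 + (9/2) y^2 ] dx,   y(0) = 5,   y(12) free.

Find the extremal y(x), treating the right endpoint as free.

The Lagrangian L = (1/2) (y')^2 + (9/2) y^2 gives
    ∂L/∂y = 9 y,   ∂L/∂y' = y'.
Euler-Lagrange: y'' − 9 y = 0.
With k = 3, the general solution is
    y(x) = A cosh(3 x) + B sinh(3 x).
Fixed left endpoint y(0) = 5 ⇒ A = 5.
The right endpoint x = 12 is free, so the natural (transversality) condition is ∂L/∂y' |_{x=12} = 0, i.e. y'(12) = 0.
Compute y'(x) = A k sinh(k x) + B k cosh(k x), so
    y'(12) = A k sinh(k·12) + B k cosh(k·12) = 0
    ⇒ B = −A tanh(k·12) = − 5 tanh(3·12).
Therefore the extremal is
    y(x) = 5 cosh(3 x) − 5 tanh(3·12) sinh(3 x).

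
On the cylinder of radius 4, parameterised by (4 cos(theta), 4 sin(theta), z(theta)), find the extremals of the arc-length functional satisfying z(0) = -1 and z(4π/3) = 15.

Parameterise the cylinder of radius R = 4 as
    r(θ) = (4 cos θ, 4 sin θ, z(θ)).
The arc-length element is
    ds = sqrt(16 + (dz/dθ)^2) dθ,
so the Lagrangian is L = sqrt(16 + z'^2).
L depends on z' only, not on z or θ, so ∂L/∂z = 0 and
    ∂L/∂z' = z' / sqrt(16 + z'^2).
The Euler-Lagrange equation gives
    d/dθ( z' / sqrt(16 + z'^2) ) = 0,
so z' is constant. Integrating once:
    z(θ) = a θ + b,
a helix on the cylinder (a straight line when the cylinder is unrolled). The constants a, b are determined by the endpoint conditions.
With endpoint conditions z(0) = -1 and z(4π/3) = 15: from z(0) = b we get b = -1, and a·4π/3 + -1 = 15 gives a = 12/π, so
    z(θ) = (12/π) θ − 1.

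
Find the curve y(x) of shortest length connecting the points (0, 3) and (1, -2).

Arc-length functional: J[y] = ∫ sqrt(1 + (y')^2) dx.
Lagrangian L = sqrt(1 + (y')^2) has no explicit y dependence, so ∂L/∂y = 0 and the Euler-Lagrange equation gives
    d/dx( y' / sqrt(1 + (y')^2) ) = 0  ⇒  y' / sqrt(1 + (y')^2) = const.
Hence y' is constant, so y(x) is affine.
Fitting the endpoints (0, 3) and (1, -2):
    slope m = ((-2) − 3) / (1 − 0) = -5,
    intercept c = 3 − m·0 = 3.
Extremal: y(x) = -5 x + 3.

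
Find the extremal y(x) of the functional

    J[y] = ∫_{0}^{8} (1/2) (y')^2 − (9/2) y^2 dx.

The Lagrangian is L = (1/2) (y')^2 − (9/2) y^2.
Compute ∂L/∂y = -9y, ∂L/∂y' = y'.
The Euler-Lagrange equation d/dx(∂L/∂y') − ∂L/∂y = 0 reduces to
    y'' + 9 y = 0.
Its general solution is
    y(x) = A sin(3x) + B cos(3x),
with A, B fixed by the endpoint conditions.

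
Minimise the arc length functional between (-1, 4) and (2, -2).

Arc-length functional: J[y] = ∫ sqrt(1 + (y')^2) dx.
Lagrangian L = sqrt(1 + (y')^2) has no explicit y dependence, so ∂L/∂y = 0 and the Euler-Lagrange equation gives
    d/dx( y' / sqrt(1 + (y')^2) ) = 0  ⇒  y' / sqrt(1 + (y')^2) = const.
Hence y' is constant, so y(x) is affine.
Fitting the endpoints (-1, 4) and (2, -2):
    slope m = ((-2) − 4) / (2 − (-1)) = -2,
    intercept c = 4 − m·(-1) = 2.
Extremal: y(x) = -2 x + 2.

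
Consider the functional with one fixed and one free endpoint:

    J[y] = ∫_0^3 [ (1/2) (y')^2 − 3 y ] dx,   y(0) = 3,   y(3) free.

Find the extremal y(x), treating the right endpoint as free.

The Lagrangian L = (1/2) (y')^2 − 3 y gives
    ∂L/∂y = −3,   ∂L/∂y' = y'.
Euler-Lagrange: d/dx(y') − (−3) = 0, i.e. y'' + 3 = 0, so
    y(x) = −(3/2) x^2 + C1 x + C2.
Fixed left endpoint y(0) = 3 ⇒ C2 = 3.
The right endpoint x = 3 is free, so the natural (transversality) condition is ∂L/∂y' |_{x=3} = 0, i.e. y'(3) = 0.
Compute y'(x) = −3 x + C1, so y'(3) = −9 + C1 = 0 ⇒ C1 = 9.
Therefore the extremal is
    y(x) = −(3/2) x^2 + 9 x + 3.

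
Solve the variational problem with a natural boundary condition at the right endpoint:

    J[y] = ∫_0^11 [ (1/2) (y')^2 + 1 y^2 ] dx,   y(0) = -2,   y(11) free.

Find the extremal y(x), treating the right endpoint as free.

The Lagrangian L = (1/2) (y')^2 + 1 y^2 gives
    ∂L/∂y = 2 y,   ∂L/∂y' = y'.
Euler-Lagrange: y'' − 2 y = 0.
With k = sqrt(2), the general solution is
    y(x) = A cosh(sqrt(2) x) + B sinh(sqrt(2) x).
Fixed left endpoint y(0) = -2 ⇒ A = -2.
The right endpoint x = 11 is free, so the natural (transversality) condition is ∂L/∂y' |_{x=11} = 0, i.e. y'(11) = 0.
Compute y'(x) = A k sinh(k x) + B k cosh(k x), so
    y'(11) = A k sinh(k·11) + B k cosh(k·11) = 0
    ⇒ B = −A tanh(k·11) = 2 tanh(sqrt(2)·11).
Therefore the extremal is
    y(x) = −2 cosh(sqrt(2) x) + 2 tanh(sqrt(2)·11) sinh(sqrt(2) x).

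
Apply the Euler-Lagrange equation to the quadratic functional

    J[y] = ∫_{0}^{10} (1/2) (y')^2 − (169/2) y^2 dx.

The Lagrangian is L = (1/2) (y')^2 − (169/2) y^2.
Compute ∂L/∂y = -169y, ∂L/∂y' = y'.
The Euler-Lagrange equation d/dx(∂L/∂y') − ∂L/∂y = 0 reduces to
    y'' + 169 y = 0.
Its general solution is
    y(x) = A sin(13x) + B cos(13x),
with A, B fixed by the endpoint conditions.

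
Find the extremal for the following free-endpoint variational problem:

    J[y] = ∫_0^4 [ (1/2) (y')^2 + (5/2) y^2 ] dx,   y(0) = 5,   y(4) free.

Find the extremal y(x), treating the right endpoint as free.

The Lagrangian L = (1/2) (y')^2 + (5/2) y^2 gives
    ∂L/∂y = 5 y,   ∂L/∂y' = y'.
Euler-Lagrange: y'' − 5 y = 0.
With k = sqrt(5), the general solution is
    y(x) = A cosh(sqrt(5) x) + B sinh(sqrt(5) x).
Fixed left endpoint y(0) = 5 ⇒ A = 5.
The right endpoint x = 4 is free, so the natural (transversality) condition is ∂L/∂y' |_{x=4} = 0, i.e. y'(4) = 0.
Compute y'(x) = A k sinh(k x) + B k cosh(k x), so
    y'(4) = A k sinh(k·4) + B k cosh(k·4) = 0
    ⇒ B = −A tanh(k·4) = − 5 tanh(sqrt(5)·4).
Therefore the extremal is
    y(x) = 5 cosh(sqrt(5) x) − 5 tanh(sqrt(5)·4) sinh(sqrt(5) x).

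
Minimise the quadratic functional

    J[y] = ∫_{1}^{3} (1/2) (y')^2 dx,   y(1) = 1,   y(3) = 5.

The Lagrangian is L = (1/2) (y')^2.
Compute ∂L/∂y = 0, ∂L/∂y' = y'.
The Euler-Lagrange equation d/dx(∂L/∂y') − ∂L/∂y = 0 reduces to
    y'' = 0.
Its general solution is
    y(x) = A x + B,
with A, B fixed by the endpoint conditions.
Applying the endpoint conditions y(1) = 1 and y(3) = 5: solve A·1 + B = 1 and A·3 + B = 5. Subtracting gives A(3 − 1) = 5 − 1, so A = 2, and B = 1 − A·1 = -1. Therefore
    y(x) = 2 x - 1.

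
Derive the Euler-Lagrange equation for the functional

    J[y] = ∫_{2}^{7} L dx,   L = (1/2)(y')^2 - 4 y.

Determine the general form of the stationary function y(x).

The Lagrangian is L = (1/2)(y')^2 - 4 y.
∂L/∂y = -4.
∂L/∂y' = y'.
The Euler-Lagrange equation d/dx(∂L/∂y') − ∂L/∂y = 0 becomes:
    y'' + 4 = 0
General solution: y(x) = -2 x^2 + A x + B, where A and B are arbitrary constants fixed by the endpoint conditions.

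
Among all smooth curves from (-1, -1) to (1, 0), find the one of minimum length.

Arc-length functional: J[y] = ∫ sqrt(1 + (y')^2) dx.
Lagrangian L = sqrt(1 + (y')^2) has no explicit y dependence, so ∂L/∂y = 0 and the Euler-Lagrange equation gives
    d/dx( y' / sqrt(1 + (y')^2) ) = 0  ⇒  y' / sqrt(1 + (y')^2) = const.
Hence y' is constant, so y(x) is affine.
Fitting the endpoints (-1, -1) and (1, 0):
    slope m = (0 − (-1)) / (1 − (-1)) = 1/2,
    intercept c = (-1) − m·(-1) = -1/2.
Extremal: y(x) = (1/2) x - 1/2.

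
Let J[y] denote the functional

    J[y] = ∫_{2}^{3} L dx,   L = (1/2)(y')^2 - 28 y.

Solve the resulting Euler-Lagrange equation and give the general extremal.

The Lagrangian is L = (1/2)(y')^2 - 28 y.
∂L/∂y = -28.
∂L/∂y' = y'.
The Euler-Lagrange equation d/dx(∂L/∂y') − ∂L/∂y = 0 becomes:
    y'' + 28 = 0
General solution: y(x) = -14 x^2 + A x + B, where A and B are arbitrary constants fixed by the endpoint conditions.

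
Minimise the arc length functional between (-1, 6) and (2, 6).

Arc-length functional: J[y] = ∫ sqrt(1 + (y')^2) dx.
Lagrangian L = sqrt(1 + (y')^2) has no explicit y dependence, so ∂L/∂y = 0 and the Euler-Lagrange equation gives
    d/dx( y' / sqrt(1 + (y')^2) ) = 0  ⇒  y' / sqrt(1 + (y')^2) = const.
Hence y' is constant, so y(x) is affine.
Fitting the endpoints (-1, 6) and (2, 6):
    slope m = (6 − 6) / (2 − (-1)) = 0,
    intercept c = 6 − m·(-1) = 6.
Extremal: y(x) = 6.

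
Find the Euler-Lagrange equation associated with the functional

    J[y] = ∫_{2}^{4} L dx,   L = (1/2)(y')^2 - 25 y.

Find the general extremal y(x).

The Lagrangian is L = (1/2)(y')^2 - 25 y.
∂L/∂y = -25.
∂L/∂y' = y'.
The Euler-Lagrange equation d/dx(∂L/∂y') − ∂L/∂y = 0 becomes:
    y'' + 25 = 0
General solution: y(x) = -(25/2) x^2 + A x + B, where A and B are arbitrary constants fixed by the endpoint conditions.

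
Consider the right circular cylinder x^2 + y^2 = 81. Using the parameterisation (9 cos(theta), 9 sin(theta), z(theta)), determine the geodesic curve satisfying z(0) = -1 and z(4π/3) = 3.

Parameterise the cylinder of radius R = 9 as
    r(θ) = (9 cos θ, 9 sin θ, z(θ)).
The arc-length element is
    ds = sqrt(81 + (dz/dθ)^2) dθ,
so the Lagrangian is L = sqrt(81 + z'^2).
L depends on z' only, not on z or θ, so ∂L/∂z = 0 and
    ∂L/∂z' = z' / sqrt(81 + z'^2).
The Euler-Lagrange equation gives
    d/dθ( z' / sqrt(81 + z'^2) ) = 0,
so z' is constant. Integrating once:
    z(θ) = a θ + b,
a helix on the cylinder (a straight line when the cylinder is unrolled). The constants a, b are determined by the endpoint conditions.
With endpoint conditions z(0) = -1 and z(4π/3) = 3: from z(0) = b we get b = -1, and a·4π/3 + -1 = 3 gives a = 3/π, so
    z(θ) = (3/π) θ − 1.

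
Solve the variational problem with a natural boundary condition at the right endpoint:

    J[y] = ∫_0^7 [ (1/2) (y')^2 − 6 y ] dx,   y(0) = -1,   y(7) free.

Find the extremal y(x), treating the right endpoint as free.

The Lagrangian L = (1/2) (y')^2 − 6 y gives
    ∂L/∂y = −6,   ∂L/∂y' = y'.
Euler-Lagrange: d/dx(y') − (−6) = 0, i.e. y'' + 6 = 0, so
    y(x) = −(6/2) x^2 + C1 x + C2.
Fixed left endpoint y(0) = -1 ⇒ C2 = -1.
The right endpoint x = 7 is free, so the natural (transversality) condition is ∂L/∂y' |_{x=7} = 0, i.e. y'(7) = 0.
Compute y'(x) = −6 x + C1, so y'(7) = −42 + C1 = 0 ⇒ C1 = 42.
Therefore the extremal is
    y(x) = −3 x^2 + 42 x − 1.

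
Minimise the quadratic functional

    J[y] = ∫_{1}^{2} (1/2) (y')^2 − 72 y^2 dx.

The Lagrangian is L = (1/2) (y')^2 − 72 y^2.
Compute ∂L/∂y = -144y, ∂L/∂y' = y'.
The Euler-Lagrange equation d/dx(∂L/∂y') − ∂L/∂y = 0 reduces to
    y'' + 144 y = 0.
Its general solution is
    y(x) = A sin(12x) + B cos(12x),
with A, B fixed by the endpoint conditions.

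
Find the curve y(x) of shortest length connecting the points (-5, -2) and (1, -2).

Arc-length functional: J[y] = ∫ sqrt(1 + (y')^2) dx.
Lagrangian L = sqrt(1 + (y')^2) has no explicit y dependence, so ∂L/∂y = 0 and the Euler-Lagrange equation gives
    d/dx( y' / sqrt(1 + (y')^2) ) = 0  ⇒  y' / sqrt(1 + (y')^2) = const.
Hence y' is constant, so y(x) is affine.
Fitting the endpoints (-5, -2) and (1, -2):
    slope m = ((-2) − (-2)) / (1 − (-5)) = 0,
    intercept c = (-2) − m·(-5) = -2.
Extremal: y(x) = -2.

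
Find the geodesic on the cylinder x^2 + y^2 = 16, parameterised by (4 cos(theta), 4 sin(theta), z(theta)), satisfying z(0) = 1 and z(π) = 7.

Parameterise the cylinder of radius R = 4 as
    r(θ) = (4 cos θ, 4 sin θ, z(θ)).
The arc-length element is
    ds = sqrt(16 + (dz/dθ)^2) dθ,
so the Lagrangian is L = sqrt(16 + z'^2).
L depends on z' only, not on z or θ, so ∂L/∂z = 0 and
    ∂L/∂z' = z' / sqrt(16 + z'^2).
The Euler-Lagrange equation gives
    d/dθ( z' / sqrt(16 + z'^2) ) = 0,
so z' is constant. Integrating once:
    z(θ) = a θ + b,
a helix on the cylinder (a straight line when the cylinder is unrolled). The constants a, b are determined by the endpoint conditions.
With endpoint conditions z(0) = 1 and z(π) = 7: from z(0) = b we get b = 1, and a·π + 1 = 7 gives a = 6/π, so
    z(θ) = (6/π) θ + 1.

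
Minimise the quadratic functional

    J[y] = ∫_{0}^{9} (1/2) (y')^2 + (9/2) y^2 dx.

The Lagrangian is L = (1/2) (y')^2 + (9/2) y^2.
Compute ∂L/∂y = 9y, ∂L/∂y' = y'.
The Euler-Lagrange equation d/dx(∂L/∂y') − ∂L/∂y = 0 reduces to
    y'' − 9 y = 0.
Its general solution is
    y(x) = A e^(3x) + B e^(−3x),
with A, B fixed by the endpoint conditions.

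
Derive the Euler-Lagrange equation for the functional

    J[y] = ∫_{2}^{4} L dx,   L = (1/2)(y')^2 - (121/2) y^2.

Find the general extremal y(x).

The Lagrangian is L = (1/2)(y')^2 - (121/2) y^2.
∂L/∂y = -121y.
∂L/∂y' = y'.
The Euler-Lagrange equation d/dx(∂L/∂y') − ∂L/∂y = 0 becomes:
    y'' + 121 y = 0
General solution: y(x) = A sin(11x) + B cos(11x), where A and B are arbitrary constants fixed by the endpoint conditions.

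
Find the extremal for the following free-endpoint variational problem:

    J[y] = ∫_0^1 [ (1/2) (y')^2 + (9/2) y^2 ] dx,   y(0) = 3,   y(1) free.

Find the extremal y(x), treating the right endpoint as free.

The Lagrangian L = (1/2) (y')^2 + (9/2) y^2 gives
    ∂L/∂y = 9 y,   ∂L/∂y' = y'.
Euler-Lagrange: y'' − 9 y = 0.
With k = 3, the general solution is
    y(x) = A cosh(3 x) + B sinh(3 x).
Fixed left endpoint y(0) = 3 ⇒ A = 3.
The right endpoint x = 1 is free, so the natural (transversality) condition is ∂L/∂y' |_{x=1} = 0, i.e. y'(1) = 0.
Compute y'(x) = A k sinh(k x) + B k cosh(k x), so
    y'(1) = A k sinh(k·1) + B k cosh(k·1) = 0
    ⇒ B = −A tanh(k·1) = − 3 tanh(3·1).
Therefore the extremal is
    y(x) = 3 cosh(3 x) − 3 tanh(3·1) sinh(3 x).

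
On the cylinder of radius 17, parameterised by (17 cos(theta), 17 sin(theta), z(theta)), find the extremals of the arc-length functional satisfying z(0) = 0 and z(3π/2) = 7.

Parameterise the cylinder of radius R = 17 as
    r(θ) = (17 cos θ, 17 sin θ, z(θ)).
The arc-length element is
    ds = sqrt(289 + (dz/dθ)^2) dθ,
so the Lagrangian is L = sqrt(289 + z'^2).
L depends on z' only, not on z or θ, so ∂L/∂z = 0 and
    ∂L/∂z' = z' / sqrt(289 + z'^2).
The Euler-Lagrange equation gives
    d/dθ( z' / sqrt(289 + z'^2) ) = 0,
so z' is constant. Integrating once:
    z(θ) = a θ + b,
a helix on the cylinder (a straight line when the cylinder is unrolled). The constants a, b are determined by the endpoint conditions.
With endpoint conditions z(0) = 0 and z(3π/2) = 7: from z(0) = b we get b = 0, and a·3π/2 + 0 = 7 gives a = 14/(3π), so
    z(θ) = (14/(3π)) θ.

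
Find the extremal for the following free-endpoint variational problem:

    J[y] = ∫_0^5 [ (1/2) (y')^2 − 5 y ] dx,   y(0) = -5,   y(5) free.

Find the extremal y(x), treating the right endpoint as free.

The Lagrangian L = (1/2) (y')^2 − 5 y gives
    ∂L/∂y = −5,   ∂L/∂y' = y'.
Euler-Lagrange: d/dx(y') − (−5) = 0, i.e. y'' + 5 = 0, so
    y(x) = −(5/2) x^2 + C1 x + C2.
Fixed left endpoint y(0) = -5 ⇒ C2 = -5.
The right endpoint x = 5 is free, so the natural (transversality) condition is ∂L/∂y' |_{x=5} = 0, i.e. y'(5) = 0.
Compute y'(x) = −5 x + C1, so y'(5) = −25 + C1 = 0 ⇒ C1 = 25.
Therefore the extremal is
    y(x) = −(5/2) x^2 + 25 x − 5.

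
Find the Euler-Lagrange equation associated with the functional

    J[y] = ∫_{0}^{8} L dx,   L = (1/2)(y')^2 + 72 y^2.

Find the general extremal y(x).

The Lagrangian is L = (1/2)(y')^2 + 72 y^2.
∂L/∂y = 144y.
∂L/∂y' = y'.
The Euler-Lagrange equation d/dx(∂L/∂y') − ∂L/∂y = 0 becomes:
    y'' - 144 y = 0
General solution: y(x) = A e^(12x) + B e^(-12x), where A and B are arbitrary constants fixed by the endpoint conditions.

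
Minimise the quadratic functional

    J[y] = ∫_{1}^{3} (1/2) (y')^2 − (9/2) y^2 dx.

The Lagrangian is L = (1/2) (y')^2 − (9/2) y^2.
Compute ∂L/∂y = -9y, ∂L/∂y' = y'.
The Euler-Lagrange equation d/dx(∂L/∂y') − ∂L/∂y = 0 reduces to
    y'' + 9 y = 0.
Its general solution is
    y(x) = A sin(3x) + B cos(3x),
with A, B fixed by the endpoint conditions.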